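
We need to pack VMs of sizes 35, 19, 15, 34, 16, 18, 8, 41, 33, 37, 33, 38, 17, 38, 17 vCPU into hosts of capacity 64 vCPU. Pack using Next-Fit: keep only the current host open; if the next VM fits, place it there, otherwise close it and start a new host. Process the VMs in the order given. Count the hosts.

35 vCPU → host 1 (remaining 29 vCPU)
19 vCPU → host 1 (remaining 10 vCPU)
15 vCPU → host 2 (remaining 49 vCPU)
34 vCPU → host 2 (remaining 15 vCPU)
16 vCPU → host 3 (remaining 48 vCPU)
18 vCPU → host 3 (remaining 30 vCPU)
8 vCPU → host 3 (remaining 22 vCPU)
41 vCPU → host 4 (remaining 23 vCPU)
33 vCPU → host 5 (remaining 31 vCPU)
37 vCPU → host 6 (remaining 27 vCPU)
33 vCPU → host 7 (remaining 31 vCPU)
38 vCPU → host 8 (remaining 26 vCPU)
17 vCPU → host 8 (remaining 9 vCPU)
38 vCPU → host 9 (remaining 26 vCPU)
17 vCPU → host 9 (remaining 9 vCPU)

9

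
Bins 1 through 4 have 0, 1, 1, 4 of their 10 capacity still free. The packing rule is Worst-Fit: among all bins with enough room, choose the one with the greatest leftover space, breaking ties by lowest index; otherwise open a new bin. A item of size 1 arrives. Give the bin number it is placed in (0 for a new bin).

4

Bins with room: bin 2 (1), bin 3 (1), bin 4 (4).
Most room is bin 4 with 4 free.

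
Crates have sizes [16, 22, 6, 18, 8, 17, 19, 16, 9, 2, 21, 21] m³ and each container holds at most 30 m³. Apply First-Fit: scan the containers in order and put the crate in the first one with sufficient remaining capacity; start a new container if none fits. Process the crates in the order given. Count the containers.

8

16 m³ → container 1 (remaining 14 m³)
22 m³ → container 2 (remaining 8 m³)
6 m³ → container 1 (remaining 8 m³)
18 m³ → container 3 (remaining 12 m³)
8 m³ → container 1 (remaining 0 m³)
17 m³ → container 4 (remaining 13 m³)
19 m³ → container 5 (remaining 11 m³)
16 m³ → container 6 (remaining 14 m³)
9 m³ → container 3 (remaining 3 m³)
2 m³ → container 2 (remaining 6 m³)
21 m³ → container 7 (remaining 9 m³)
21 m³ → container 8 (remaining 9 m³)
Final containers: [16,6,8] [22,2] [18,9] [17] [19] [16] [21] [21].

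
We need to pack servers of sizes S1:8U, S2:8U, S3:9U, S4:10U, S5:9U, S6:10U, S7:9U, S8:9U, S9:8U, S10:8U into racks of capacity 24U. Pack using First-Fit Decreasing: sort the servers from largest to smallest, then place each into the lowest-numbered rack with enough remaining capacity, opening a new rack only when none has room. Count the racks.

Sorted descending: 10, 10, 9, 9, 9, 9, 8, 8, 8, 8.
rack 1: place 10U, 14U left
rack 1: place 10U, 4U left
rack 2: place 9U, 15U left
rack 2: place 9U, 6U left
rack 3: place 9U, 15U left
rack 3: place 9U, 6U left
rack 4: place 8U, 16U left
rack 4: place 8U, 8U left
rack 4: place 8U, 0U left
rack 5: place 8U, 16U left

5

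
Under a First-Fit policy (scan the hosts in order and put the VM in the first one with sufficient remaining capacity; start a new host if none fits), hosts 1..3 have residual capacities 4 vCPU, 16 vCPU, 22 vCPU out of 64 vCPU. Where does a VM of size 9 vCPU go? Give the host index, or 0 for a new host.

2

Hosts with room: host 2 (16 vCPU), host 3 (22 vCPU).
The first with room is host 2.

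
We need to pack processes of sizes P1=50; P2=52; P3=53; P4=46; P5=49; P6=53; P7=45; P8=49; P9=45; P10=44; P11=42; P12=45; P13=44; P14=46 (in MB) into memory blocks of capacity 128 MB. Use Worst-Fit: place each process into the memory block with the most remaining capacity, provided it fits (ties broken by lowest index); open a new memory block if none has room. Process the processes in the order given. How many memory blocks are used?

7 memory blocks

P1 (50 MB) → memory block 1 (remaining 78 MB)
P2 (52 MB) → memory block 1 (remaining 26 MB)
P3 (53 MB) → memory block 2 (remaining 75 MB)
P4 (46 MB) → memory block 2 (remaining 29 MB)
P5 (49 MB) → memory block 3 (remaining 79 MB)
P6 (53 MB) → memory block 3 (remaining 26 MB)
P7 (45 MB) → memory block 4 (remaining 83 MB)
P8 (49 MB) → memory block 4 (remaining 34 MB)
P9 (45 MB) → memory block 5 (remaining 83 MB)
P10 (44 MB) → memory block 5 (remaining 39 MB)
P11 (42 MB) → memory block 6 (remaining 86 MB)
P12 (45 MB) → memory block 6 (remaining 41 MB)
P13 (44 MB) → memory block 7 (remaining 84 MB)
P14 (46 MB) → memory block 7 (remaining 38 MB)
Final memory blocks: [50,52] [53,46] [49,53] [45,49] [45,44] [42,45] [44,46].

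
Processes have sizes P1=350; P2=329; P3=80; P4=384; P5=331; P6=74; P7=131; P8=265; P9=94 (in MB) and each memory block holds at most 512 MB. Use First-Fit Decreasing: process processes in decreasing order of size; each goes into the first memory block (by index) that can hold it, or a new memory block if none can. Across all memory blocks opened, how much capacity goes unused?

522

Sorted descending: 384, 350, 331, 329, 265, 131, 94, 80, 74.
Put 384 MB in memory block 1; 128 MB remain.
Put 350 MB in memory block 2; 162 MB remain.
Put 331 MB in memory block 3; 181 MB remain.
Put 329 MB in memory block 4; 183 MB remain.
Put 265 MB in memory block 5; 247 MB remain.
Put 131 MB in memory block 2; 31 MB remain.
Put 94 MB in memory block 1; 34 MB remain.
Put 80 MB in memory block 3; 101 MB remain.
Put 74 MB in memory block 3; 27 MB remain.
5 memory blocks × 512 MB = 2560 MB; used 2038 MB; unused 522 MB.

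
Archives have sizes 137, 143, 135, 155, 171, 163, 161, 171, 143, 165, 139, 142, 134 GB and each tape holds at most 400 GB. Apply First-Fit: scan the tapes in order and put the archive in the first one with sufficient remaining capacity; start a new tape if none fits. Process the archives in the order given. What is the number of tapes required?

7

137 GB → tape 1 (remaining 263 GB)
143 GB → tape 1 (remaining 120 GB)
135 GB → tape 2 (remaining 265 GB)
155 GB → tape 2 (remaining 110 GB)
171 GB → tape 3 (remaining 229 GB)
163 GB → tape 3 (remaining 66 GB)
161 GB → tape 4 (remaining 239 GB)
171 GB → tape 4 (remaining 68 GB)
143 GB → tape 5 (remaining 257 GB)
165 GB → tape 5 (remaining 92 GB)
139 GB → tape 6 (remaining 261 GB)
142 GB → tape 6 (remaining 119 GB)
134 GB → tape 7 (remaining 266 GB)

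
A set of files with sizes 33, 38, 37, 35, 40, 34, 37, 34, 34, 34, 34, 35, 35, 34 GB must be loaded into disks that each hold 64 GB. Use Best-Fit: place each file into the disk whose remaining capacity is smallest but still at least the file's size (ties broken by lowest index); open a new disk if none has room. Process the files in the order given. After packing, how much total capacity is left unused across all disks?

disk 1: place 33 GB, 31 GB left
disk 2: place 38 GB, 26 GB left
disk 3: place 37 GB, 27 GB left
disk 4: place 35 GB, 29 GB left
disk 5: place 40 GB, 24 GB left
disk 6: place 34 GB, 30 GB left
disk 7: place 37 GB, 27 GB left
disk 8: place 34 GB, 30 GB left
disk 9: place 34 GB, 30 GB left
disk 10: place 34 GB, 30 GB left
disk 11: place 34 GB, 30 GB left
disk 12: place 35 GB, 29 GB left
disk 13: place 35 GB, 29 GB left
disk 14: place 34 GB, 30 GB left
14 disks × 64 GB = 896 GB; used 494 GB; unused 402 GB.

402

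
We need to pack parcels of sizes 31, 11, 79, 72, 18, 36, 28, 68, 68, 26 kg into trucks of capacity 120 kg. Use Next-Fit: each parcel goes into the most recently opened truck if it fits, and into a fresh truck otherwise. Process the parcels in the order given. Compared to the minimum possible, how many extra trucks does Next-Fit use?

Next-Fit: [31,11] [79] [72,18] [36,28] [68] [68,26] → 6 trucks.
Total size 437 kg; any packing needs at least ⌈437/120⌉ = 4 trucks.
An optimal packing achieves that bound: [79,36] [72,31,11] [68,28,18] [68,26] → 4 trucks.
Excess: 6 − 4 = 2.

2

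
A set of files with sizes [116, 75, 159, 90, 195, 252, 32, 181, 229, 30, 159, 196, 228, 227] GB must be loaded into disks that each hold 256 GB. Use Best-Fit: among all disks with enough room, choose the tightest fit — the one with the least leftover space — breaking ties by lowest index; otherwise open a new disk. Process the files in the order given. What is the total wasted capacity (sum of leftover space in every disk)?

391

116 GB → disk 1 (remaining 140 GB)
75 GB → disk 1 (remaining 65 GB)
159 GB → disk 2 (remaining 97 GB)
90 GB → disk 2 (remaining 7 GB)
195 GB → disk 3 (remaining 61 GB)
252 GB → disk 4 (remaining 4 GB)
32 GB → disk 3 (remaining 29 GB)
181 GB → disk 5 (remaining 75 GB)
229 GB → disk 6 (remaining 27 GB)
30 GB → disk 1 (remaining 35 GB)
159 GB → disk 7 (remaining 97 GB)
196 GB → disk 8 (remaining 60 GB)
228 GB → disk 9 (remaining 28 GB)
227 GB → disk 10 (remaining 29 GB)
10 disks × 256 GB = 2560 GB; used 2169 GB; unused 391 GB.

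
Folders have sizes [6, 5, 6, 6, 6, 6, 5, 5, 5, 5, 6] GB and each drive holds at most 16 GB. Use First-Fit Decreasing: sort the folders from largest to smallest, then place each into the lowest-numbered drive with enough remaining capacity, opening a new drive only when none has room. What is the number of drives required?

Sorted descending: 6, 6, 6, 6, 6, 6, 5, 5, 5, 5, 5.
drive 1: place 6 GB, 10 GB left
drive 1: place 6 GB, 4 GB left
drive 2: place 6 GB, 10 GB left
drive 2: place 6 GB, 4 GB left
drive 3: place 6 GB, 10 GB left
drive 3: place 6 GB, 4 GB left
drive 4: place 5 GB, 11 GB left
drive 4: place 5 GB, 6 GB left
drive 4: place 5 GB, 1 GB left
drive 5: place 5 GB, 11 GB left
drive 5: place 5 GB, 6 GB left
Final drives: [6,6] [6,6] [6,6] [5,5,5] [5,5].

5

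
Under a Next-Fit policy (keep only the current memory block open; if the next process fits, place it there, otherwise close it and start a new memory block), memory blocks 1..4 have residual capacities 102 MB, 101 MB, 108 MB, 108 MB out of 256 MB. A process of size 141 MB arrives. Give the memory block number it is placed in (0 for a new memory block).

0

Next-Fit only looks at memory block 4, which has 108 MB free.
141 MB does not fit, so a new memory block is opened.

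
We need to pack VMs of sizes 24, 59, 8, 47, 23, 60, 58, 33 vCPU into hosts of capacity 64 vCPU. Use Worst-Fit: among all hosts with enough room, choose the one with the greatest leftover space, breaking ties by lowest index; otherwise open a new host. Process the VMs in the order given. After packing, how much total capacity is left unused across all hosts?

host 1: place 24 vCPU, 40 vCPU left
host 2: place 59 vCPU, 5 vCPU left
host 1: place 8 vCPU, 32 vCPU left
host 3: place 47 vCPU, 17 vCPU left
host 1: place 23 vCPU, 9 vCPU left
host 4: place 60 vCPU, 4 vCPU left
host 5: place 58 vCPU, 6 vCPU left
host 6: place 33 vCPU, 31 vCPU left
6 hosts × 64 vCPU = 384 vCPU; used 312 vCPU; unused 72 vCPU.

72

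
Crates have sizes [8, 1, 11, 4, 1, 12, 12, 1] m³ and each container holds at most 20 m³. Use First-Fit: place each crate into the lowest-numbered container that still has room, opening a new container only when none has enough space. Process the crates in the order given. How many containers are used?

3 containers

Put 8 m³ in container 1; 12 m³ remain.
Put 1 m³ in container 1; 11 m³ remain.
Put 11 m³ in container 1; 0 m³ remain.
Put 4 m³ in container 2; 16 m³ remain.
Put 1 m³ in container 2; 15 m³ remain.
Put 12 m³ in container 2; 3 m³ remain.
Put 12 m³ in container 3; 8 m³ remain.
Put 1 m³ in container 2; 2 m³ remain.
Final containers: [8,1,11] [4,1,12,1] [12].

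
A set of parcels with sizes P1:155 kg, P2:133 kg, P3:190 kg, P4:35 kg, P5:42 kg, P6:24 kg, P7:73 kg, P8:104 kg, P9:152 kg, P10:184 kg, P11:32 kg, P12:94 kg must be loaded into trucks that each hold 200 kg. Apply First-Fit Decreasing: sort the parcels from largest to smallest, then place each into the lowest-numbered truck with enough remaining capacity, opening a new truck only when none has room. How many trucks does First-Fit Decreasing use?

7

Sorted descending: 190, 184, 155, 152, 133, 104, 94, 73, 42, 35, 32, 24.
Put 190 kg in truck 1; 10 kg remain.
Put 184 kg in truck 2; 16 kg remain.
Put 155 kg in truck 3; 45 kg remain.
Put 152 kg in truck 4; 48 kg remain.
Put 133 kg in truck 5; 67 kg remain.
Put 104 kg in truck 6; 96 kg remain.
Put 94 kg in truck 6; 2 kg remain.
Put 73 kg in truck 7; 127 kg remain.
Put 42 kg in truck 3; 3 kg remain.
Put 35 kg in truck 4; 13 kg remain.
Put 32 kg in truck 5; 35 kg remain.
Put 24 kg in truck 5; 11 kg remain.
Final trucks: [190] [184] [155,42] [152,35] [133,32,24] [104,94] [73].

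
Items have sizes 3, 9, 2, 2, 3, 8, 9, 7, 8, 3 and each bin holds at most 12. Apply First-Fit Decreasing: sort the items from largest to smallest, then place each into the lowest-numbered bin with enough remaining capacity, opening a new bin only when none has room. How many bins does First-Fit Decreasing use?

Sorted descending: 9, 9, 8, 8, 7, 3, 3, 3, 2, 2.
9 → bin 1 (remaining 3)
9 → bin 2 (remaining 3)
8 → bin 3 (remaining 4)
8 → bin 4 (remaining 4)
7 → bin 5 (remaining 5)
3 → bin 1 (remaining 0)
3 → bin 2 (remaining 0)
3 → bin 3 (remaining 1)
2 → bin 4 (remaining 2)
2 → bin 4 (remaining 0)
Final bins: [9,3] [9,3] [8,3] [8,2,2] [7].

5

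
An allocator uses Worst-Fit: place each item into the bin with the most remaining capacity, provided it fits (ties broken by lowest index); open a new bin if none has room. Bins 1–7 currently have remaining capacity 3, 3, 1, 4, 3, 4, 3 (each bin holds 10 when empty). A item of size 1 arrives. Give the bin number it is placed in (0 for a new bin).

4

Bins with room: bin 1 (3), bin 2 (3), bin 3 (1), bin 4 (4), bin 5 (3), bin 6 (4), bin 7 (3).
Most room is bin 4 with 4 free.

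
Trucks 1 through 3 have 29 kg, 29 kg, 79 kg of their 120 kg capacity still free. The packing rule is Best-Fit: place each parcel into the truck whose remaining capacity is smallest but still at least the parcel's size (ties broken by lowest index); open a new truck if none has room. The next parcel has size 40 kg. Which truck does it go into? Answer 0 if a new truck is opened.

3

Trucks with room: truck 3 (79 kg).
Tightest fit is truck 3 with 79 kg free.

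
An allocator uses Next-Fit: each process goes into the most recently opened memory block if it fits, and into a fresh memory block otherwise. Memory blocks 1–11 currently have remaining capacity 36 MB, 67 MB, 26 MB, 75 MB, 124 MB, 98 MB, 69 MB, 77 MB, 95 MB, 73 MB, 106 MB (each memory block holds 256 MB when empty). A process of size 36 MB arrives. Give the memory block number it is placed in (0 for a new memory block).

11

Next-Fit only looks at memory block 11, which has 106 MB free.
36 MB fits there.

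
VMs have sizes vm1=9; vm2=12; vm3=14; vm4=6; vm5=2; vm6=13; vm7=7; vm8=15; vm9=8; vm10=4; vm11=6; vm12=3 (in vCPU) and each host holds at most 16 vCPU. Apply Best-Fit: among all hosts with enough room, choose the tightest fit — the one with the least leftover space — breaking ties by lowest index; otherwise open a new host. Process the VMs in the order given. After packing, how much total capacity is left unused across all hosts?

13

vm1 (9 vCPU) → host 1 (remaining 7 vCPU)
vm2 (12 vCPU) → host 2 (remaining 4 vCPU)
vm3 (14 vCPU) → host 3 (remaining 2 vCPU)
vm4 (6 vCPU) → host 1 (remaining 1 vCPU)
vm5 (2 vCPU) → host 3 (remaining 0 vCPU)
vm6 (13 vCPU) → host 4 (remaining 3 vCPU)
vm7 (7 vCPU) → host 5 (remaining 9 vCPU)
vm8 (15 vCPU) → host 6 (remaining 1 vCPU)
vm9 (8 vCPU) → host 5 (remaining 1 vCPU)
vm10 (4 vCPU) → host 2 (remaining 0 vCPU)
vm11 (6 vCPU) → host 7 (remaining 10 vCPU)
vm12 (3 vCPU) → host 4 (remaining 0 vCPU)
7 hosts × 16 vCPU = 112 vCPU; used 99 vCPU; unused 13 vCPU.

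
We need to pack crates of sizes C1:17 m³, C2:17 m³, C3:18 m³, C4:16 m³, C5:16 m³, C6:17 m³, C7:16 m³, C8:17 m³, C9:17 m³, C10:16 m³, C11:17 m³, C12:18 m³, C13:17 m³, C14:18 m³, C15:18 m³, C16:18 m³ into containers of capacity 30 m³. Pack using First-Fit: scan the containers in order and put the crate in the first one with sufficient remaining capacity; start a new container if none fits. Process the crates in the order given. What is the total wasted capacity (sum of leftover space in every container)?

C1 (17 m³) → container 1 (remaining 13 m³)
C2 (17 m³) → container 2 (remaining 13 m³)
C3 (18 m³) → container 3 (remaining 12 m³)
C4 (16 m³) → container 4 (remaining 14 m³)
C5 (16 m³) → container 5 (remaining 14 m³)
C6 (17 m³) → container 6 (remaining 13 m³)
C7 (16 m³) → container 7 (remaining 14 m³)
C8 (17 m³) → container 8 (remaining 13 m³)
C9 (17 m³) → container 9 (remaining 13 m³)
C10 (16 m³) → container 10 (remaining 14 m³)
C11 (17 m³) → container 11 (remaining 13 m³)
C12 (18 m³) → container 12 (remaining 12 m³)
C13 (17 m³) → container 13 (remaining 13 m³)
C14 (18 m³) → container 14 (remaining 12 m³)
C15 (18 m³) → container 15 (remaining 12 m³)
C16 (18 m³) → container 16 (remaining 12 m³)
16 containers × 30 m³ = 480 m³; used 273 m³; unused 207 m³.

207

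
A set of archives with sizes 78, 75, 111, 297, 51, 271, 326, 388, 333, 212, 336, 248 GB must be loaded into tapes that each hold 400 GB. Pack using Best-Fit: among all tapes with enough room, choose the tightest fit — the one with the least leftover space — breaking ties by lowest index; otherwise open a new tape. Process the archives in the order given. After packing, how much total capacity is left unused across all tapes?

78 GB → tape 1 (remaining 322 GB)
75 GB → tape 1 (remaining 247 GB)
111 GB → tape 1 (remaining 136 GB)
297 GB → tape 2 (remaining 103 GB)
51 GB → tape 2 (remaining 52 GB)
271 GB → tape 3 (remaining 129 GB)
326 GB → tape 4 (remaining 74 GB)
388 GB → tape 5 (remaining 12 GB)
333 GB → tape 6 (remaining 67 GB)
212 GB → tape 7 (remaining 188 GB)
336 GB → tape 8 (remaining 64 GB)
248 GB → tape 9 (remaining 152 GB)
9 tapes × 400 GB = 3600 GB; used 2726 GB; unused 874 GB.

874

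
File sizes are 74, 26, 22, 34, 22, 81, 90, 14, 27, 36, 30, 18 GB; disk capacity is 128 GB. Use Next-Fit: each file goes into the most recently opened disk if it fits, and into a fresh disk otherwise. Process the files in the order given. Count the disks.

5

disk 1: place 74 GB, 54 GB left
disk 1: place 26 GB, 28 GB left
disk 1: place 22 GB, 6 GB left
disk 2: place 34 GB, 94 GB left
disk 2: place 22 GB, 72 GB left
disk 3: place 81 GB, 47 GB left
disk 4: place 90 GB, 38 GB left
disk 4: place 14 GB, 24 GB left
disk 5: place 27 GB, 101 GB left
disk 5: place 36 GB, 65 GB left
disk 5: place 30 GB, 35 GB left
disk 5: place 18 GB, 17 GB left
Final disks: [74,26,22] [34,22] [81] [90,14] [27,36,30,18].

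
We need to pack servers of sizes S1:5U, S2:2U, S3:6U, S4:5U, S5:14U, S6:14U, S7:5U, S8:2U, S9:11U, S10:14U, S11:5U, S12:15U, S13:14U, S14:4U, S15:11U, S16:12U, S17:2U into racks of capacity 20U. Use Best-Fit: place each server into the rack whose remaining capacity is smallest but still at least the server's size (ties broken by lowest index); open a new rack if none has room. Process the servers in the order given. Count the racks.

rack 1: place S1 (5U), 15U left
rack 1: place S2 (2U), 13U left
rack 1: place S3 (6U), 7U left
rack 1: place S4 (5U), 2U left
rack 2: place S5 (14U), 6U left
rack 3: place S6 (14U), 6U left
rack 2: place S7 (5U), 1U left
rack 1: place S8 (2U), 0U left
rack 4: place S9 (11U), 9U left
rack 5: place S10 (14U), 6U left
rack 3: place S11 (5U), 1U left
rack 6: place S12 (15U), 5U left
rack 7: place S13 (14U), 6U left
rack 6: place S14 (4U), 1U left
rack 8: place S15 (11U), 9U left
rack 9: place S16 (12U), 8U left
rack 5: place S17 (2U), 4U left
Final racks: [5,2,6,5,2] [14,5] [14,5] [11] [14,2] [15,4] [14] [11] [12].

9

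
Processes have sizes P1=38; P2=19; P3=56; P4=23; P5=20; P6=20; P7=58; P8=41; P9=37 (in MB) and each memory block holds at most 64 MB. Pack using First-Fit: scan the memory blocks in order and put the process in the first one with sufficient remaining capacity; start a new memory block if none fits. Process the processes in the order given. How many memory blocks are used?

6 memory blocks

memory block 1: place P1 (38 MB), 26 MB left
memory block 1: place P2 (19 MB), 7 MB left
memory block 2: place P3 (56 MB), 8 MB left
memory block 3: place P4 (23 MB), 41 MB left
memory block 3: place P5 (20 MB), 21 MB left
memory block 3: place P6 (20 MB), 1 MB left
memory block 4: place P7 (58 MB), 6 MB left
memory block 5: place P8 (41 MB), 23 MB left
memory block 6: place P9 (37 MB), 27 MB left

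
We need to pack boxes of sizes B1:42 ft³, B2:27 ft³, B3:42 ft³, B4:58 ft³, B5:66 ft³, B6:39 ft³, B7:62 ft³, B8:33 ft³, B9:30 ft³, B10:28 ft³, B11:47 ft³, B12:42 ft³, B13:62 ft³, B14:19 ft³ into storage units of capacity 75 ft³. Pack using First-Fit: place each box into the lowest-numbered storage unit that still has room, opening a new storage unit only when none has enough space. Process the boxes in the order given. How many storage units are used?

9

storage unit 1: place B1 (42 ft³), 33 ft³ left
storage unit 1: place B2 (27 ft³), 6 ft³ left
storage unit 2: place B3 (42 ft³), 33 ft³ left
storage unit 3: place B4 (58 ft³), 17 ft³ left
storage unit 4: place B5 (66 ft³), 9 ft³ left
storage unit 5: place B6 (39 ft³), 36 ft³ left
storage unit 6: place B7 (62 ft³), 13 ft³ left
storage unit 2: place B8 (33 ft³), 0 ft³ left
storage unit 5: place B9 (30 ft³), 6 ft³ left
storage unit 7: place B10 (28 ft³), 47 ft³ left
storage unit 7: place B11 (47 ft³), 0 ft³ left
storage unit 8: place B12 (42 ft³), 33 ft³ left
storage unit 9: place B13 (62 ft³), 13 ft³ left
storage unit 8: place B14 (19 ft³), 14 ft³ left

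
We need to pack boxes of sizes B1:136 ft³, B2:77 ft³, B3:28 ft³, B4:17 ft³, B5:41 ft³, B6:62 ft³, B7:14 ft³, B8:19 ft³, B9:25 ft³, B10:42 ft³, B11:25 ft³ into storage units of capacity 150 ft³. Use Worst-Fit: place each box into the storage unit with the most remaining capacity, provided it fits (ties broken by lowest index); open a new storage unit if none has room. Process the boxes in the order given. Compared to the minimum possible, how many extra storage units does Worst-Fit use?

Worst-Fit: [136] [77,28,17,25] [41,62,14,19] [42,25] → 4 storage units.
Total size 486 ft³; any packing needs at least ⌈486/150⌉ = 4 storage units.
So 4 is already optimal.

0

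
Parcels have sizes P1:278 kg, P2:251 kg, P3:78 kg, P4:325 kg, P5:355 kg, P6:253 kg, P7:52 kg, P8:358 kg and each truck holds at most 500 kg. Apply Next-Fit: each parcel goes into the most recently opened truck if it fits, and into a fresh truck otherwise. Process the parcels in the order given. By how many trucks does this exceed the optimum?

Next-Fit: [278] [251,78] [325] [355] [253,52] [358] → 6 trucks.
6 parcels exceed 250 kg (half the capacity), and no two of those can share a truck, so at least 6 trucks are needed.
So 6 is already optimal.

0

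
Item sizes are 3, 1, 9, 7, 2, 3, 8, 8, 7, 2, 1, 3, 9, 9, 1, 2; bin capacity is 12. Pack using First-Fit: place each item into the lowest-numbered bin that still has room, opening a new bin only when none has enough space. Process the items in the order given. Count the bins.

7

Put 3 in bin 1; 9 remain.
Put 1 in bin 1; 8 remain.
Put 9 in bin 2; 3 remain.
Put 7 in bin 1; 1 remain.
Put 2 in bin 2; 1 remain.
Put 3 in bin 3; 9 remain.
Put 8 in bin 3; 1 remain.
Put 8 in bin 4; 4 remain.
Put 7 in bin 5; 5 remain.
Put 2 in bin 4; 2 remain.
Put 1 in bin 1; 0 remain.
Put 3 in bin 5; 2 remain.
Put 9 in bin 6; 3 remain.
Put 9 in bin 7; 3 remain.
Put 1 in bin 2; 0 remain.
Put 2 in bin 4; 0 remain.
Final bins: [3,1,7,1] [9,2,1] [3,8] [8,2,2] [7,3] [9] [9].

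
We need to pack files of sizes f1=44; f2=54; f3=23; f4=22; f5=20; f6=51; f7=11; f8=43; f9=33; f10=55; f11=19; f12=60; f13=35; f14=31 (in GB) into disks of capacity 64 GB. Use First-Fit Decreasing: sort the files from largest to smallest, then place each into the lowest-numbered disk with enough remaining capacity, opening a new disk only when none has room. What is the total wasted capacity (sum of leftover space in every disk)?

75

Sorted descending: 60, 55, 54, 51, 44, 43, 35, 33, 31, 23, 22, 20, 19, 11.
disk 1: place 60 GB, 4 GB left
disk 2: place 55 GB, 9 GB left
disk 3: place 54 GB, 10 GB left
disk 4: place 51 GB, 13 GB left
disk 5: place 44 GB, 20 GB left
disk 6: place 43 GB, 21 GB left
disk 7: place 35 GB, 29 GB left
disk 8: place 33 GB, 31 GB left
disk 8: place 31 GB, 0 GB left
disk 7: place 23 GB, 6 GB left
disk 9: place 22 GB, 42 GB left
disk 5: place 20 GB, 0 GB left
disk 6: place 19 GB, 2 GB left
disk 4: place 11 GB, 2 GB left
9 disks × 64 GB = 576 GB; used 501 GB; unused 75 GB.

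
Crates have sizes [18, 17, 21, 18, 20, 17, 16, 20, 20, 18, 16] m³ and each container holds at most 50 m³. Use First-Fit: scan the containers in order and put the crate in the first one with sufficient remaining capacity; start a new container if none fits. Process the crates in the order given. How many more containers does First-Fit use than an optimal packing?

First-Fit: [18,17] [21,18] [20,17] [16,20] [20,18] [16] → 6 containers.
Total size 201 m³; any packing needs at least ⌈201/50⌉ = 5 containers.
An optimal packing achieves that bound: [21,20] [20,20] [18,18] [18,17] [17,16,16] → 5 containers.
Excess: 6 − 5 = 1.

1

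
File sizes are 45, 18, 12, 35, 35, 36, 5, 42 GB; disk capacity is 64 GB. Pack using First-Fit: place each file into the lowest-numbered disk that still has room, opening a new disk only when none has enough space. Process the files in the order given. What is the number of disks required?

5

disk 1: place 45 GB, 19 GB left
disk 1: place 18 GB, 1 GB left
disk 2: place 12 GB, 52 GB left
disk 2: place 35 GB, 17 GB left
disk 3: place 35 GB, 29 GB left
disk 4: place 36 GB, 28 GB left
disk 2: place 5 GB, 12 GB left
disk 5: place 42 GB, 22 GB left
Final disks: [45,18] [12,35,5] [35] [36] [42].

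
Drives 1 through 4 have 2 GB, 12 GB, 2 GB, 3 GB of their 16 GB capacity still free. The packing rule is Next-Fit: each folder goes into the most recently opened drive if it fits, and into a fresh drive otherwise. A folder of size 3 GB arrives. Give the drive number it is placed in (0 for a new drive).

Next-Fit only looks at drive 4, which has 3 GB free.
3 GB fits there.

4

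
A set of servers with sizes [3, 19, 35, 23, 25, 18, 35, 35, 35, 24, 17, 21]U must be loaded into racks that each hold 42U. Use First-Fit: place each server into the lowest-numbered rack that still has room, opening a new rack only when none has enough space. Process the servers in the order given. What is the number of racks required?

Put 3U in rack 1; 39U remain.
Put 19U in rack 1; 20U remain.
Put 35U in rack 2; 7U remain.
Put 23U in rack 3; 19U remain.
Put 25U in rack 4; 17U remain.
Put 18U in rack 1; 2U remain.
Put 35U in rack 5; 7U remain.
Put 35U in rack 6; 7U remain.
Put 35U in rack 7; 7U remain.
Put 24U in rack 8; 18U remain.
Put 17U in rack 3; 2U remain.
Put 21U in rack 9; 21U remain.

9 racks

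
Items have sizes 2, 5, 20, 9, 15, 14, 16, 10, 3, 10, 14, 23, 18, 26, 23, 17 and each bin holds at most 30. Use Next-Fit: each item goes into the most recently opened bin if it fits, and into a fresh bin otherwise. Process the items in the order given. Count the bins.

Put 2 in bin 1; 28 remain.
Put 5 in bin 1; 23 remain.
Put 20 in bin 1; 3 remain.
Put 9 in bin 2; 21 remain.
Put 15 in bin 2; 6 remain.
Put 14 in bin 3; 16 remain.
Put 16 in bin 3; 0 remain.
Put 10 in bin 4; 20 remain.
Put 3 in bin 4; 17 remain.
Put 10 in bin 4; 7 remain.
Put 14 in bin 5; 16 remain.
Put 23 in bin 6; 7 remain.
Put 18 in bin 7; 12 remain.
Put 26 in bin 8; 4 remain.
Put 23 in bin 9; 7 remain.
Put 17 in bin 10; 13 remain.
Final bins: [2,5,20] [9,15] [14,16] [10,3,10] [14] [23] [18] [26] [23] [17].

10 bins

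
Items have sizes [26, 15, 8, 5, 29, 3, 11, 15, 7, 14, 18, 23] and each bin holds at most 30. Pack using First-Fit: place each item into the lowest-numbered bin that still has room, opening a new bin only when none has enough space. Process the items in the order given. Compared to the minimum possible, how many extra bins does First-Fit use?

First-Fit: [26,3] [15,8,5] [29] [11,15] [7,14] [18] [23] → 7 bins.
Total size 174; any packing needs at least ⌈174/30⌉ = 6 bins.
An optimal packing achieves that bound: [29] [26,3] [23,7] [18,11] [15,15] [14,8,5] → 6 bins.
Excess: 7 − 6 = 1.

1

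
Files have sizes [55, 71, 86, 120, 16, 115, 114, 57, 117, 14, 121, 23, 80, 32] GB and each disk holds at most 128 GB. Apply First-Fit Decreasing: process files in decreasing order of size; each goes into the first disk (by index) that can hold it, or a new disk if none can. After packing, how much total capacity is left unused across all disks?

131

Sorted descending: 121, 120, 117, 115, 114, 86, 80, 71, 57, 55, 32, 23, 16, 14.
Put 121 GB in disk 1; 7 GB remain.
Put 120 GB in disk 2; 8 GB remain.
Put 117 GB in disk 3; 11 GB remain.
Put 115 GB in disk 4; 13 GB remain.
Put 114 GB in disk 5; 14 GB remain.
Put 86 GB in disk 6; 42 GB remain.
Put 80 GB in disk 7; 48 GB remain.
Put 71 GB in disk 8; 57 GB remain.
Put 57 GB in disk 8; 0 GB remain.
Put 55 GB in disk 9; 73 GB remain.
Put 32 GB in disk 6; 10 GB remain.
Put 23 GB in disk 7; 25 GB remain.
Put 16 GB in disk 7; 9 GB remain.
Put 14 GB in disk 5; 0 GB remain.
9 disks × 128 GB = 1152 GB; used 1021 GB; unused 131 GB.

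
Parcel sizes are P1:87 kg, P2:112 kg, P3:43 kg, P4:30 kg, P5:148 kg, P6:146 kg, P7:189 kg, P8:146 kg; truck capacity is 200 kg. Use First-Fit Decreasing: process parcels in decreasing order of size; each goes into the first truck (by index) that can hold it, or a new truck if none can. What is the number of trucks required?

5 trucks

Sorted descending: 189, 148, 146, 146, 112, 87, 43, 30.
189 kg → truck 1 (remaining 11 kg)
148 kg → truck 2 (remaining 52 kg)
146 kg → truck 3 (remaining 54 kg)
146 kg → truck 4 (remaining 54 kg)
112 kg → truck 5 (remaining 88 kg)
87 kg → truck 5 (remaining 1 kg)
43 kg → truck 2 (remaining 9 kg)
30 kg → truck 3 (remaining 24 kg)
Final trucks: [189] [148,43] [146,30] [146] [112,87].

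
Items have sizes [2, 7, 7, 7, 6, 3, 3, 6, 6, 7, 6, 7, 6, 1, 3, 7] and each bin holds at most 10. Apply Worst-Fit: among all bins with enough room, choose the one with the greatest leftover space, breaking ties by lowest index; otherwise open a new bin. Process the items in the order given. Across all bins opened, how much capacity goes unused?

bin 1: place 2, 8 left
bin 1: place 7, 1 left
bin 2: place 7, 3 left
bin 3: place 7, 3 left
bin 4: place 6, 4 left
bin 4: place 3, 1 left
bin 2: place 3, 0 left
bin 5: place 6, 4 left
bin 6: place 6, 4 left
bin 7: place 7, 3 left
bin 8: place 6, 4 left
bin 9: place 7, 3 left
bin 10: place 6, 4 left
bin 5: place 1, 3 left
bin 6: place 3, 1 left
bin 11: place 7, 3 left
11 bins × 10 = 110; used 84; unused 26.

26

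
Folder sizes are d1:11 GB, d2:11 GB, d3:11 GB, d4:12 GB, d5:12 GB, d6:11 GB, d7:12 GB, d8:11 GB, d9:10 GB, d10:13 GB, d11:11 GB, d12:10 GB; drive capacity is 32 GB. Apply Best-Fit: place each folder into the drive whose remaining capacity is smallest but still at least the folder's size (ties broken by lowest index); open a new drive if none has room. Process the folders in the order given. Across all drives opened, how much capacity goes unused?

Put d1 (11 GB) in drive 1; 21 GB remain.
Put d2 (11 GB) in drive 1; 10 GB remain.
Put d3 (11 GB) in drive 2; 21 GB remain.
Put d4 (12 GB) in drive 2; 9 GB remain.
Put d5 (12 GB) in drive 3; 20 GB remain.
Put d6 (11 GB) in drive 3; 9 GB remain.
Put d7 (12 GB) in drive 4; 20 GB remain.
Put d8 (11 GB) in drive 4; 9 GB remain.
Put d9 (10 GB) in drive 1; 0 GB remain.
Put d10 (13 GB) in drive 5; 19 GB remain.
Put d11 (11 GB) in drive 5; 8 GB remain.
Put d12 (10 GB) in drive 6; 22 GB remain.
6 drives × 32 GB = 192 GB; used 135 GB; unused 57 GB.

57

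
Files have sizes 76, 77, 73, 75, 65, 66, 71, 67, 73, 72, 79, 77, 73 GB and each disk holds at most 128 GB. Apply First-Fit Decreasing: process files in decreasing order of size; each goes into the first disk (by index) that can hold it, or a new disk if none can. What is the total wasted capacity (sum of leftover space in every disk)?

720

Sorted descending: 79, 77, 77, 76, 75, 73, 73, 73, 72, 71, 67, 66, 65.
Put 79 GB in disk 1; 49 GB remain.
Put 77 GB in disk 2; 51 GB remain.
Put 77 GB in disk 3; 51 GB remain.
Put 76 GB in disk 4; 52 GB remain.
Put 75 GB in disk 5; 53 GB remain.
Put 73 GB in disk 6; 55 GB remain.
Put 73 GB in disk 7; 55 GB remain.
Put 73 GB in disk 8; 55 GB remain.
Put 72 GB in disk 9; 56 GB remain.
Put 71 GB in disk 10; 57 GB remain.
Put 67 GB in disk 11; 61 GB remain.
Put 66 GB in disk 12; 62 GB remain.
Put 65 GB in disk 13; 63 GB remain.
13 disks × 128 GB = 1664 GB; used 944 GB; unused 720 GB.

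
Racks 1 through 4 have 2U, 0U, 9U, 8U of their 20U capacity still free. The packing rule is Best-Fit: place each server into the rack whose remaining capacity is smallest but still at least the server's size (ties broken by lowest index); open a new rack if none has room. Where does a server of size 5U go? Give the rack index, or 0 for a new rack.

Racks with room: rack 3 (9U), rack 4 (8U).
Tightest fit is rack 4 with 8U free.

4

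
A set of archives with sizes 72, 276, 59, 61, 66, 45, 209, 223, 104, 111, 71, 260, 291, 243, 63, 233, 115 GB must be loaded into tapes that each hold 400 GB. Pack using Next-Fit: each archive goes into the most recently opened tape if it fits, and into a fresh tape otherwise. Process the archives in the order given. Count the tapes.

9 tapes

tape 1: place 72 GB, 328 GB left
tape 1: place 276 GB, 52 GB left
tape 2: place 59 GB, 341 GB left
tape 2: place 61 GB, 280 GB left
tape 2: place 66 GB, 214 GB left
tape 2: place 45 GB, 169 GB left
tape 3: place 209 GB, 191 GB left
tape 4: place 223 GB, 177 GB left
tape 4: place 104 GB, 73 GB left
tape 5: place 111 GB, 289 GB left
tape 5: place 71 GB, 218 GB left
tape 6: place 260 GB, 140 GB left
tape 7: place 291 GB, 109 GB left
tape 8: place 243 GB, 157 GB left
tape 8: place 63 GB, 94 GB left
tape 9: place 233 GB, 167 GB left
tape 9: place 115 GB, 52 GB left
Final tapes: [72,276] [59,61,66,45] [209] [223,104] [111,71] [260] [291] [243,63] [233,115].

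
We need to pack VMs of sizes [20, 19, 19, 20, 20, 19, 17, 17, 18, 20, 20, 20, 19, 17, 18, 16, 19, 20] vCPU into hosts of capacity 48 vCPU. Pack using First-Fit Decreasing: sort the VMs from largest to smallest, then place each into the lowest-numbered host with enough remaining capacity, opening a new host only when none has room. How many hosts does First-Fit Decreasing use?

Sorted descending: 20, 20, 20, 20, 20, 20, 20, 19, 19, 19, 19, 19, 18, 18, 17, 17, 17, 16.
host 1: place 20 vCPU, 28 vCPU left
host 1: place 20 vCPU, 8 vCPU left
host 2: place 20 vCPU, 28 vCPU left
host 2: place 20 vCPU, 8 vCPU left
host 3: place 20 vCPU, 28 vCPU left
host 3: place 20 vCPU, 8 vCPU left
host 4: place 20 vCPU, 28 vCPU left
host 4: place 19 vCPU, 9 vCPU left
host 5: place 19 vCPU, 29 vCPU left
host 5: place 19 vCPU, 10 vCPU left
host 6: place 19 vCPU, 29 vCPU left
host 6: place 19 vCPU, 10 vCPU left
host 7: place 18 vCPU, 30 vCPU left
host 7: place 18 vCPU, 12 vCPU left
host 8: place 17 vCPU, 31 vCPU left
host 8: place 17 vCPU, 14 vCPU left
host 9: place 17 vCPU, 31 vCPU left
host 9: place 16 vCPU, 15 vCPU left

9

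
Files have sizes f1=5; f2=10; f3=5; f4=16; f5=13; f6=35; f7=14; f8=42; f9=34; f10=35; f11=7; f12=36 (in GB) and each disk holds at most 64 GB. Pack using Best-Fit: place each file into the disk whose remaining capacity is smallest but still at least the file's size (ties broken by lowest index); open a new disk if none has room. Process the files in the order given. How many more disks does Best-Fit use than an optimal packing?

1

Best-Fit: [5,10,5,16,13,14] [35] [42,7] [34] [35] [36] → 6 disks.
5 files exceed 32 GB (half the capacity), and no two of those can share a disk, so at least 5 disks are needed.
An optimal packing achieves that bound: [42,16,5] [36,14,13] [35,10,7,5] [35] [34] → 5 disks.
Excess: 6 − 5 = 1.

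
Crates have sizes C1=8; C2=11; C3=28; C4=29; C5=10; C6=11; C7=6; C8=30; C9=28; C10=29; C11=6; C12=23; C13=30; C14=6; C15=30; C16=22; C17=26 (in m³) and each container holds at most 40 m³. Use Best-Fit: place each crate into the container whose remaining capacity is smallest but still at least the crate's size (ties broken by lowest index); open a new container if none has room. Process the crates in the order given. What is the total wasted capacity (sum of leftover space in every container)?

container 1: place C1 (8 m³), 32 m³ left
container 1: place C2 (11 m³), 21 m³ left
container 2: place C3 (28 m³), 12 m³ left
container 3: place C4 (29 m³), 11 m³ left
container 3: place C5 (10 m³), 1 m³ left
container 2: place C6 (11 m³), 1 m³ left
container 1: place C7 (6 m³), 15 m³ left
container 4: place C8 (30 m³), 10 m³ left
container 5: place C9 (28 m³), 12 m³ left
container 6: place C10 (29 m³), 11 m³ left
container 4: place C11 (6 m³), 4 m³ left
container 7: place C12 (23 m³), 17 m³ left
container 8: place C13 (30 m³), 10 m³ left
container 8: place C14 (6 m³), 4 m³ left
container 9: place C15 (30 m³), 10 m³ left
container 10: place C16 (22 m³), 18 m³ left
container 11: place C17 (26 m³), 14 m³ left
11 containers × 40 m³ = 440 m³; used 333 m³; unused 107 m³.

107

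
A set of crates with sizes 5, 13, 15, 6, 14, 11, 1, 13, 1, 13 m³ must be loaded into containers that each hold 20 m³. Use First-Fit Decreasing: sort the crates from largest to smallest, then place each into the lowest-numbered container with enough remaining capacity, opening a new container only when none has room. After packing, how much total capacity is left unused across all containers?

28

Sorted descending: 15, 14, 13, 13, 13, 11, 6, 5, 1, 1.
container 1: place 15 m³, 5 m³ left
container 2: place 14 m³, 6 m³ left
container 3: place 13 m³, 7 m³ left
container 4: place 13 m³, 7 m³ left
container 5: place 13 m³, 7 m³ left
container 6: place 11 m³, 9 m³ left
container 2: place 6 m³, 0 m³ left
container 1: place 5 m³, 0 m³ left
container 3: place 1 m³, 6 m³ left
container 3: place 1 m³, 5 m³ left
6 containers × 20 m³ = 120 m³; used 92 m³; unused 28 m³.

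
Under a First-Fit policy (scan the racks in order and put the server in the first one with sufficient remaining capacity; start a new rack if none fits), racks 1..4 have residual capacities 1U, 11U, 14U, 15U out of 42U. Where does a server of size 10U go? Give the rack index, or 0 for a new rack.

Racks with room: rack 2 (11U), rack 3 (14U), rack 4 (15U).
The first with room is rack 2.

2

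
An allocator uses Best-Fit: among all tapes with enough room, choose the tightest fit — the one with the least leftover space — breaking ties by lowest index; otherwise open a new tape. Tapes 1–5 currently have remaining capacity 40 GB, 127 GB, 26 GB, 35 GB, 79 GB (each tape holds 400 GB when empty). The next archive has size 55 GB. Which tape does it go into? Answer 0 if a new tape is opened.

Tapes with room: tape 2 (127 GB), tape 5 (79 GB).
Tightest fit is tape 5 with 79 GB free.

5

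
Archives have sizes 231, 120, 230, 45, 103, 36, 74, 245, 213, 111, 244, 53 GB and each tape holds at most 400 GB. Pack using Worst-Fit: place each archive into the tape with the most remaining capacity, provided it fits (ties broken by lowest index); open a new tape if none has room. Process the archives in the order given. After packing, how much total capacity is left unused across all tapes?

295

Put 231 GB in tape 1; 169 GB remain.
Put 120 GB in tape 1; 49 GB remain.
Put 230 GB in tape 2; 170 GB remain.
Put 45 GB in tape 2; 125 GB remain.
Put 103 GB in tape 2; 22 GB remain.
Put 36 GB in tape 1; 13 GB remain.
Put 74 GB in tape 3; 326 GB remain.
Put 245 GB in tape 3; 81 GB remain.
Put 213 GB in tape 4; 187 GB remain.
Put 111 GB in tape 4; 76 GB remain.
Put 244 GB in tape 5; 156 GB remain.
Put 53 GB in tape 5; 103 GB remain.
5 tapes × 400 GB = 2000 GB; used 1705 GB; unused 295 GB.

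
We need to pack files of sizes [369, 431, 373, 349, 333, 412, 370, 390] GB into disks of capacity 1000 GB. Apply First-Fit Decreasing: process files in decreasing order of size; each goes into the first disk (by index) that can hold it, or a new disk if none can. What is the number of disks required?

Sorted descending: 431, 412, 390, 373, 370, 369, 349, 333.
disk 1: place 431 GB, 569 GB left
disk 1: place 412 GB, 157 GB left
disk 2: place 390 GB, 610 GB left
disk 2: place 373 GB, 237 GB left
disk 3: place 370 GB, 630 GB left
disk 3: place 369 GB, 261 GB left
disk 4: place 349 GB, 651 GB left
disk 4: place 333 GB, 318 GB left

4 disks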